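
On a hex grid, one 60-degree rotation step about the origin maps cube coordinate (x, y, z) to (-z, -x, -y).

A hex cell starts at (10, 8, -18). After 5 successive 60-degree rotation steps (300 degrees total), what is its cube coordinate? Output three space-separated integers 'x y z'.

Answer: -8 18 -10

Derivation:
Start: (10, 8, -18)
Step 1: (10, 8, -18) -> (-(-18), -(10), -(8)) = (18, -10, -8)
Step 2: (18, -10, -8) -> (-(-8), -(18), -(-10)) = (8, -18, 10)
Step 3: (8, -18, 10) -> (-(10), -(8), -(-18)) = (-10, -8, 18)
Step 4: (-10, -8, 18) -> (-(18), -(-10), -(-8)) = (-18, 10, 8)
Step 5: (-18, 10, 8) -> (-(8), -(-18), -(10)) = (-8, 18, -10)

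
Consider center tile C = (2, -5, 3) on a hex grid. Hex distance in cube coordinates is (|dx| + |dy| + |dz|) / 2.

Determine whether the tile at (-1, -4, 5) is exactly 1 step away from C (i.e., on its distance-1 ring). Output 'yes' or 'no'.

Answer: no

Derivation:
|px - cx| = |-1 - 2| = 3
|py - cy| = |-4 - (-5)| = 1
|pz - cz| = |5 - 3| = 2
distance = (3+1+2)/2 = 6/2 = 3
radius = 1; distance != radius -> no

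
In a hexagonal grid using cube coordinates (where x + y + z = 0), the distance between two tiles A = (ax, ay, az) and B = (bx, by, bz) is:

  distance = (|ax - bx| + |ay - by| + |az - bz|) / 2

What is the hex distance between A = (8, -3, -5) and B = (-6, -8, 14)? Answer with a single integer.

Answer: 19

Derivation:
|ax - bx| = |8 - (-6)| = 14
|ay - by| = |-3 - (-8)| = 5
|az - bz| = |-5 - 14| = 19
distance = (14 + 5 + 19) / 2 = 38 / 2 = 19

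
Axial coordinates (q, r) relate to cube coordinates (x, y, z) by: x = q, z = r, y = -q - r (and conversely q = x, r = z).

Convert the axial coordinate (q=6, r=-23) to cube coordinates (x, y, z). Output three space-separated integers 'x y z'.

Answer: 6 17 -23

Derivation:
x = q = 6
z = r = -23
y = -x - z = -(6) - (-23) = 17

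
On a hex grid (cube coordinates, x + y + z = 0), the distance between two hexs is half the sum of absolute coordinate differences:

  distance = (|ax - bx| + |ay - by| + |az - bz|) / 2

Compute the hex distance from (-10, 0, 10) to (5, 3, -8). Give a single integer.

Answer: 18

Derivation:
|ax - bx| = |-10 - 5| = 15
|ay - by| = |0 - 3| = 3
|az - bz| = |10 - (-8)| = 18
distance = (15 + 3 + 18) / 2 = 36 / 2 = 18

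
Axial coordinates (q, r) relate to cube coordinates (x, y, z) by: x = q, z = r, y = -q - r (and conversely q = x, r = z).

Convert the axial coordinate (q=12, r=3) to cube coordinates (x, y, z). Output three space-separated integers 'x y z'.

Answer: 12 -15 3

Derivation:
x = q = 12
z = r = 3
y = -x - z = -(12) - (3) = -15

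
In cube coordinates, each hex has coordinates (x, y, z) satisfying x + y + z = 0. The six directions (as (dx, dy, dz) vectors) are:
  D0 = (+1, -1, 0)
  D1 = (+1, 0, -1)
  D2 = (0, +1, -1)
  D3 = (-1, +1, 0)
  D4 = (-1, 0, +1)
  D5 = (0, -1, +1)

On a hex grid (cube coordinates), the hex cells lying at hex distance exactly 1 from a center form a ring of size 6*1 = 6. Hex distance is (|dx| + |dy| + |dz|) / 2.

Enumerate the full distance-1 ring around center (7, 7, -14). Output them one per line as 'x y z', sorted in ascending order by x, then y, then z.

Answer: 6 7 -13
6 8 -14
7 6 -13
7 8 -15
8 6 -14
8 7 -15

Derivation:
Walk ring at distance 1 from (7, 7, -14):
Start at center + D4*1 = (6, 7, -13)
  hex 0: (6, 7, -13)
  hex 1: (7, 6, -13)
  hex 2: (8, 6, -14)
  hex 3: (8, 7, -15)
  hex 4: (7, 8, -15)
  hex 5: (6, 8, -14)
Sorted: 6 hexes.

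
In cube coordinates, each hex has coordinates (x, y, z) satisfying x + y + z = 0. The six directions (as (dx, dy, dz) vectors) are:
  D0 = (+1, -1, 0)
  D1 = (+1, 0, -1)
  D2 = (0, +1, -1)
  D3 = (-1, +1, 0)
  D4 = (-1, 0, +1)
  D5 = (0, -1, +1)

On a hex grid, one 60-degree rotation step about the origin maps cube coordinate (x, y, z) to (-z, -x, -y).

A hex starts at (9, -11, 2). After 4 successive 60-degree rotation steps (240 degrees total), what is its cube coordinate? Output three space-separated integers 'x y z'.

Answer: 2 9 -11

Derivation:
Start: (9, -11, 2)
Step 1: (9, -11, 2) -> (-(2), -(9), -(-11)) = (-2, -9, 11)
Step 2: (-2, -9, 11) -> (-(11), -(-2), -(-9)) = (-11, 2, 9)
Step 3: (-11, 2, 9) -> (-(9), -(-11), -(2)) = (-9, 11, -2)
Step 4: (-9, 11, -2) -> (-(-2), -(-9), -(11)) = (2, 9, -11)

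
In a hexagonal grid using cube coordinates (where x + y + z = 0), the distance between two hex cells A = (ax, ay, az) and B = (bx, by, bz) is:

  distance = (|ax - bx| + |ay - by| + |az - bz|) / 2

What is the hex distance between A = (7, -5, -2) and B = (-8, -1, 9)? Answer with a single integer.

Answer: 15

Derivation:
|ax - bx| = |7 - (-8)| = 15
|ay - by| = |-5 - (-1)| = 4
|az - bz| = |-2 - 9| = 11
distance = (15 + 4 + 11) / 2 = 30 / 2 = 15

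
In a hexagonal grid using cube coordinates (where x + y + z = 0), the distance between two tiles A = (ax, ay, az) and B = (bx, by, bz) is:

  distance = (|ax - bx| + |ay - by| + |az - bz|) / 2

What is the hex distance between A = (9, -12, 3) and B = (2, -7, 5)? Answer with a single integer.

|ax - bx| = |9 - 2| = 7
|ay - by| = |-12 - (-7)| = 5
|az - bz| = |3 - 5| = 2
distance = (7 + 5 + 2) / 2 = 14 / 2 = 7

Answer: 7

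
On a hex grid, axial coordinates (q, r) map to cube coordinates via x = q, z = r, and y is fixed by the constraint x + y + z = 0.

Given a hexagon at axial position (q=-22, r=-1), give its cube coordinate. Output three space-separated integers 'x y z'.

Answer: -22 23 -1

Derivation:
x = q = -22
z = r = -1
y = -x - z = -(-22) - (-1) = 23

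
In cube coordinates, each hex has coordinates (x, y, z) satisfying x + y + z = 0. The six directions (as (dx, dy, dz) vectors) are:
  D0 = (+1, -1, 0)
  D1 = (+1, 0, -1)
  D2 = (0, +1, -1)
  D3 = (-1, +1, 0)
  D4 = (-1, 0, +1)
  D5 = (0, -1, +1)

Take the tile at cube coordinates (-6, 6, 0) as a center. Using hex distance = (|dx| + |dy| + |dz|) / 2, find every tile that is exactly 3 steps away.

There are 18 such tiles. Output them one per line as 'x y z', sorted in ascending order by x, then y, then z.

Walk ring at distance 3 from (-6, 6, 0):
Start at center + D4*3 = (-9, 6, 3)
  hex 0: (-9, 6, 3)
  hex 1: (-8, 5, 3)
  hex 2: (-7, 4, 3)
  hex 3: (-6, 3, 3)
  hex 4: (-5, 3, 2)
  hex 5: (-4, 3, 1)
  hex 6: (-3, 3, 0)
  hex 7: (-3, 4, -1)
  hex 8: (-3, 5, -2)
  hex 9: (-3, 6, -3)
  hex 10: (-4, 7, -3)
  hex 11: (-5, 8, -3)
  hex 12: (-6, 9, -3)
  hex 13: (-7, 9, -2)
  hex 14: (-8, 9, -1)
  hex 15: (-9, 9, 0)
  hex 16: (-9, 8, 1)
  hex 17: (-9, 7, 2)
Sorted: 18 hexes.

Answer: -9 6 3
-9 7 2
-9 8 1
-9 9 0
-8 5 3
-8 9 -1
-7 4 3
-7 9 -2
-6 3 3
-6 9 -3
-5 3 2
-5 8 -3
-4 3 1
-4 7 -3
-3 3 0
-3 4 -1
-3 5 -2
-3 6 -3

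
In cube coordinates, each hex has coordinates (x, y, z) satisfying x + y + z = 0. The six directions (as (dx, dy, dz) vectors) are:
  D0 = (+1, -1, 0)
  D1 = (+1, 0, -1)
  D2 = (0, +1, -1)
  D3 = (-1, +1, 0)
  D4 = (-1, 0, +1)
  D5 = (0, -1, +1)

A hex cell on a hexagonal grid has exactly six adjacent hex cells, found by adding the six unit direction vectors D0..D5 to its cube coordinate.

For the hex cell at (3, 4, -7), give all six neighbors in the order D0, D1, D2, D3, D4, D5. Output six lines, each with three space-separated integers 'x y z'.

Answer: 4 3 -7
4 4 -8
3 5 -8
2 5 -7
2 4 -6
3 3 -6

Derivation:
Center: (3, 4, -7). Add each direction:
  D0: (3, 4, -7) + (1, -1, 0) = (4, 3, -7)
  D1: (3, 4, -7) + (1, 0, -1) = (4, 4, -8)
  D2: (3, 4, -7) + (0, 1, -1) = (3, 5, -8)
  D3: (3, 4, -7) + (-1, 1, 0) = (2, 5, -7)
  D4: (3, 4, -7) + (-1, 0, 1) = (2, 4, -6)
  D5: (3, 4, -7) + (0, -1, 1) = (3, 3, -6)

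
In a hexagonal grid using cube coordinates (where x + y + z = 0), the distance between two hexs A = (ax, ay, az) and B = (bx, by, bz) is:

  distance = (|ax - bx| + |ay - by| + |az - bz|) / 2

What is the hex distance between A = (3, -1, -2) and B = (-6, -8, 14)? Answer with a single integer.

Answer: 16

Derivation:
|ax - bx| = |3 - (-6)| = 9
|ay - by| = |-1 - (-8)| = 7
|az - bz| = |-2 - 14| = 16
distance = (9 + 7 + 16) / 2 = 32 / 2 = 16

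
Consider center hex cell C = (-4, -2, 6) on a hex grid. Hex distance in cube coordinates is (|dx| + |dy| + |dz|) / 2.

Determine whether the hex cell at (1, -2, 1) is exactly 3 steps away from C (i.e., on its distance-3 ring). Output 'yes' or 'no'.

Answer: no

Derivation:
|px - cx| = |1 - (-4)| = 5
|py - cy| = |-2 - (-2)| = 0
|pz - cz| = |1 - 6| = 5
distance = (5+0+5)/2 = 10/2 = 5
radius = 3; distance != radius -> no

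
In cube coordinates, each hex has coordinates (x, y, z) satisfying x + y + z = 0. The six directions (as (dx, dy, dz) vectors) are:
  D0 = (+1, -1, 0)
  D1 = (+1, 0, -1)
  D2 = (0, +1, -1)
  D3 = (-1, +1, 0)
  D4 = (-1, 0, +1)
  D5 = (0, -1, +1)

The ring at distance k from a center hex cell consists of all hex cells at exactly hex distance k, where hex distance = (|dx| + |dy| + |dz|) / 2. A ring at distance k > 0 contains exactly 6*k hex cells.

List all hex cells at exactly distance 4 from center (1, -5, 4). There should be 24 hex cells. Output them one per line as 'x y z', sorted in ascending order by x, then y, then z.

Walk ring at distance 4 from (1, -5, 4):
Start at center + D4*4 = (-3, -5, 8)
  hex 0: (-3, -5, 8)
  hex 1: (-2, -6, 8)
  hex 2: (-1, -7, 8)
  hex 3: (0, -8, 8)
  hex 4: (1, -9, 8)
  hex 5: (2, -9, 7)
  hex 6: (3, -9, 6)
  hex 7: (4, -9, 5)
  hex 8: (5, -9, 4)
  hex 9: (5, -8, 3)
  hex 10: (5, -7, 2)
  hex 11: (5, -6, 1)
  hex 12: (5, -5, 0)
  hex 13: (4, -4, 0)
  hex 14: (3, -3, 0)
  hex 15: (2, -2, 0)
  hex 16: (1, -1, 0)
  hex 17: (0, -1, 1)
  hex 18: (-1, -1, 2)
  hex 19: (-2, -1, 3)
  hex 20: (-3, -1, 4)
  hex 21: (-3, -2, 5)
  hex 22: (-3, -3, 6)
  hex 23: (-3, -4, 7)
Sorted: 24 hexes.

Answer: -3 -5 8
-3 -4 7
-3 -3 6
-3 -2 5
-3 -1 4
-2 -6 8
-2 -1 3
-1 -7 8
-1 -1 2
0 -8 8
0 -1 1
1 -9 8
1 -1 0
2 -9 7
2 -2 0
3 -9 6
3 -3 0
4 -9 5
4 -4 0
5 -9 4
5 -8 3
5 -7 2
5 -6 1
5 -5 0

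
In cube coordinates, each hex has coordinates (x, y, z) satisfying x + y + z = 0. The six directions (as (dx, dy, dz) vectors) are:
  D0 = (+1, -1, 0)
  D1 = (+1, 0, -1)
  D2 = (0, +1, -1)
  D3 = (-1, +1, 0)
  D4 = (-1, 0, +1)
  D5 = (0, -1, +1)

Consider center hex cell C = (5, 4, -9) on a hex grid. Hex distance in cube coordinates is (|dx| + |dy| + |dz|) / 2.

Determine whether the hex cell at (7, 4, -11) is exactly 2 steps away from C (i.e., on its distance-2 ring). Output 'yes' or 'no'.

|px - cx| = |7 - 5| = 2
|py - cy| = |4 - 4| = 0
|pz - cz| = |-11 - (-9)| = 2
distance = (2+0+2)/2 = 4/2 = 2
radius = 2; distance == radius -> yes

Answer: yes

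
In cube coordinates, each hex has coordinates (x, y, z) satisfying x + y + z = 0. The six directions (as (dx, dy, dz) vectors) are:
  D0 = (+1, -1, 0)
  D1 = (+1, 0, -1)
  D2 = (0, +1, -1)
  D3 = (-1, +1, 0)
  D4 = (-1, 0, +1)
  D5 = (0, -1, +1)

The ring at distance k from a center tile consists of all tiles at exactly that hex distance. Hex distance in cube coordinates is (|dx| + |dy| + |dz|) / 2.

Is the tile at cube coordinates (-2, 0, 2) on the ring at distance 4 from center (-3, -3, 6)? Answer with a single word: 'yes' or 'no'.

Answer: yes

Derivation:
|px - cx| = |-2 - (-3)| = 1
|py - cy| = |0 - (-3)| = 3
|pz - cz| = |2 - 6| = 4
distance = (1+3+4)/2 = 8/2 = 4
radius = 4; distance == radius -> yes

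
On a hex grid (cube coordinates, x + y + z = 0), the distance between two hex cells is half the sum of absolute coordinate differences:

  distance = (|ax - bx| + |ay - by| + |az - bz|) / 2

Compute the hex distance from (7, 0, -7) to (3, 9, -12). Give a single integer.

|ax - bx| = |7 - 3| = 4
|ay - by| = |0 - 9| = 9
|az - bz| = |-7 - (-12)| = 5
distance = (4 + 9 + 5) / 2 = 18 / 2 = 9

Answer: 9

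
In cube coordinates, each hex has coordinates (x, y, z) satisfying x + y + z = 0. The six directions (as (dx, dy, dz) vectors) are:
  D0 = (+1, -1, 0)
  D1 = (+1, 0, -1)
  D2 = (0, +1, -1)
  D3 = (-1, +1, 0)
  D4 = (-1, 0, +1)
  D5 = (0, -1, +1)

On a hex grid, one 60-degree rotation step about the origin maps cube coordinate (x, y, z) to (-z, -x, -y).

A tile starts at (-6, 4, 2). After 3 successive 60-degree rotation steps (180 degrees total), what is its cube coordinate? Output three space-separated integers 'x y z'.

Start: (-6, 4, 2)
Step 1: (-6, 4, 2) -> (-(2), -(-6), -(4)) = (-2, 6, -4)
Step 2: (-2, 6, -4) -> (-(-4), -(-2), -(6)) = (4, 2, -6)
Step 3: (4, 2, -6) -> (-(-6), -(4), -(2)) = (6, -4, -2)

Answer: 6 -4 -2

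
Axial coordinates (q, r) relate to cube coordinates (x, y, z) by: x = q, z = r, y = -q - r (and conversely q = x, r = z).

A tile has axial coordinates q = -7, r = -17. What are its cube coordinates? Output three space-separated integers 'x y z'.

x = q = -7
z = r = -17
y = -x - z = -(-7) - (-17) = 24

Answer: -7 24 -17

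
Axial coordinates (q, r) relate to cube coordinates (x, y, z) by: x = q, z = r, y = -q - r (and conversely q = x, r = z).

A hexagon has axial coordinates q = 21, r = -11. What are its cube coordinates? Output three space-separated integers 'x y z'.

Answer: 21 -10 -11

Derivation:
x = q = 21
z = r = -11
y = -x - z = -(21) - (-11) = -10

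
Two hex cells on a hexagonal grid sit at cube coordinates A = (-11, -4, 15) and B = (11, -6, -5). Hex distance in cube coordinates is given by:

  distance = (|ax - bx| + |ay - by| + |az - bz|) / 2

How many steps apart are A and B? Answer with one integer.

|ax - bx| = |-11 - 11| = 22
|ay - by| = |-4 - (-6)| = 2
|az - bz| = |15 - (-5)| = 20
distance = (22 + 2 + 20) / 2 = 44 / 2 = 22

Answer: 22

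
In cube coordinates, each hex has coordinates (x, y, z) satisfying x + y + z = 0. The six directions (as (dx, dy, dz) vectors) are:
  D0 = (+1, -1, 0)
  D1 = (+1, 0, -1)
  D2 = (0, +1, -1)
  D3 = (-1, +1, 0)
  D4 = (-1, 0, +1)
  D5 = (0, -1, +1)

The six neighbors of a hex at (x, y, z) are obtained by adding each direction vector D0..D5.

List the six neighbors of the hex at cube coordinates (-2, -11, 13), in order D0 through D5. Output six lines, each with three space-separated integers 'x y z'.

Center: (-2, -11, 13). Add each direction:
  D0: (-2, -11, 13) + (1, -1, 0) = (-1, -12, 13)
  D1: (-2, -11, 13) + (1, 0, -1) = (-1, -11, 12)
  D2: (-2, -11, 13) + (0, 1, -1) = (-2, -10, 12)
  D3: (-2, -11, 13) + (-1, 1, 0) = (-3, -10, 13)
  D4: (-2, -11, 13) + (-1, 0, 1) = (-3, -11, 14)
  D5: (-2, -11, 13) + (0, -1, 1) = (-2, -12, 14)

Answer: -1 -12 13
-1 -11 12
-2 -10 12
-3 -10 13
-3 -11 14
-2 -12 14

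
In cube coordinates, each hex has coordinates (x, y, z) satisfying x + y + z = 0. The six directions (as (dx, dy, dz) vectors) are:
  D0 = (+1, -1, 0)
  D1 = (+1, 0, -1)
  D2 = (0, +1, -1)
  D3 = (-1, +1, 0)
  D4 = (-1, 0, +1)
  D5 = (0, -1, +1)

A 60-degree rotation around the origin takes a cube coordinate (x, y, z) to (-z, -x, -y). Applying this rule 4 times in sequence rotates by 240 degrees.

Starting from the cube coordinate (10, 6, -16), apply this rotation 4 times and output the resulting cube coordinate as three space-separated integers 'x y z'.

Answer: -16 10 6

Derivation:
Start: (10, 6, -16)
Step 1: (10, 6, -16) -> (-(-16), -(10), -(6)) = (16, -10, -6)
Step 2: (16, -10, -6) -> (-(-6), -(16), -(-10)) = (6, -16, 10)
Step 3: (6, -16, 10) -> (-(10), -(6), -(-16)) = (-10, -6, 16)
Step 4: (-10, -6, 16) -> (-(16), -(-10), -(-6)) = (-16, 10, 6)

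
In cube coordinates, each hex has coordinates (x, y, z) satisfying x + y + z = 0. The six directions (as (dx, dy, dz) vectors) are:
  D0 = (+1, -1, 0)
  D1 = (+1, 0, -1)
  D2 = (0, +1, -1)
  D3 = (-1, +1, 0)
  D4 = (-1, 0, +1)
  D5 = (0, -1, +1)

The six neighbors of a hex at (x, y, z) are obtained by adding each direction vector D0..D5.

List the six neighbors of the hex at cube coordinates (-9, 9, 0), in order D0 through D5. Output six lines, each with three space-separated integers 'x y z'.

Center: (-9, 9, 0). Add each direction:
  D0: (-9, 9, 0) + (1, -1, 0) = (-8, 8, 0)
  D1: (-9, 9, 0) + (1, 0, -1) = (-8, 9, -1)
  D2: (-9, 9, 0) + (0, 1, -1) = (-9, 10, -1)
  D3: (-9, 9, 0) + (-1, 1, 0) = (-10, 10, 0)
  D4: (-9, 9, 0) + (-1, 0, 1) = (-10, 9, 1)
  D5: (-9, 9, 0) + (0, -1, 1) = (-9, 8, 1)

Answer: -8 8 0
-8 9 -1
-9 10 -1
-10 10 0
-10 9 1
-9 8 1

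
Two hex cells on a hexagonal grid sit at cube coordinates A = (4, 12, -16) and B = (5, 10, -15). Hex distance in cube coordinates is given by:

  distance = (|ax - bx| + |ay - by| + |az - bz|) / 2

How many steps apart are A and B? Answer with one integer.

|ax - bx| = |4 - 5| = 1
|ay - by| = |12 - 10| = 2
|az - bz| = |-16 - (-15)| = 1
distance = (1 + 2 + 1) / 2 = 4 / 2 = 2

Answer: 2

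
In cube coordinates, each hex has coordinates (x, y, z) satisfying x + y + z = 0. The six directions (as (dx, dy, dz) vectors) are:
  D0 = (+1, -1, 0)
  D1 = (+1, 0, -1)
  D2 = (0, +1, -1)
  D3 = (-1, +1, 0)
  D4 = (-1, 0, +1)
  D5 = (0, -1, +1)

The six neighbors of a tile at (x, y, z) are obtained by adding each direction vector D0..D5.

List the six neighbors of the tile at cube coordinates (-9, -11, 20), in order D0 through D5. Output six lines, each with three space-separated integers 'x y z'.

Center: (-9, -11, 20). Add each direction:
  D0: (-9, -11, 20) + (1, -1, 0) = (-8, -12, 20)
  D1: (-9, -11, 20) + (1, 0, -1) = (-8, -11, 19)
  D2: (-9, -11, 20) + (0, 1, -1) = (-9, -10, 19)
  D3: (-9, -11, 20) + (-1, 1, 0) = (-10, -10, 20)
  D4: (-9, -11, 20) + (-1, 0, 1) = (-10, -11, 21)
  D5: (-9, -11, 20) + (0, -1, 1) = (-9, -12, 21)

Answer: -8 -12 20
-8 -11 19
-9 -10 19
-10 -10 20
-10 -11 21
-9 -12 21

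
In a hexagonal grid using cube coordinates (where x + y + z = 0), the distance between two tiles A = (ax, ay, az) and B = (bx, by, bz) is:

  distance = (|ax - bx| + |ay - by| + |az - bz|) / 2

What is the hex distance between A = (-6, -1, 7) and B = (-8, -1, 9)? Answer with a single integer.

|ax - bx| = |-6 - (-8)| = 2
|ay - by| = |-1 - (-1)| = 0
|az - bz| = |7 - 9| = 2
distance = (2 + 0 + 2) / 2 = 4 / 2 = 2

Answer: 2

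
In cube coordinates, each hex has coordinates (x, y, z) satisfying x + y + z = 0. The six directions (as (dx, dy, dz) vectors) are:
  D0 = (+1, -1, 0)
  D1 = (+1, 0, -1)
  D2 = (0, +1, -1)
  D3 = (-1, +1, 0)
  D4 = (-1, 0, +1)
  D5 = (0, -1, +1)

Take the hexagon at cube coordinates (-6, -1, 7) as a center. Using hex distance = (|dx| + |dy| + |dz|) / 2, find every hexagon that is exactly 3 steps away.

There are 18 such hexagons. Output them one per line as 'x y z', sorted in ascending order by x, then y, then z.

Walk ring at distance 3 from (-6, -1, 7):
Start at center + D4*3 = (-9, -1, 10)
  hex 0: (-9, -1, 10)
  hex 1: (-8, -2, 10)
  hex 2: (-7, -3, 10)
  hex 3: (-6, -4, 10)
  hex 4: (-5, -4, 9)
  hex 5: (-4, -4, 8)
  hex 6: (-3, -4, 7)
  hex 7: (-3, -3, 6)
  hex 8: (-3, -2, 5)
  hex 9: (-3, -1, 4)
  hex 10: (-4, 0, 4)
  hex 11: (-5, 1, 4)
  hex 12: (-6, 2, 4)
  hex 13: (-7, 2, 5)
  hex 14: (-8, 2, 6)
  hex 15: (-9, 2, 7)
  hex 16: (-9, 1, 8)
  hex 17: (-9, 0, 9)
Sorted: 18 hexes.

Answer: -9 -1 10
-9 0 9
-9 1 8
-9 2 7
-8 -2 10
-8 2 6
-7 -3 10
-7 2 5
-6 -4 10
-6 2 4
-5 -4 9
-5 1 4
-4 -4 8
-4 0 4
-3 -4 7
-3 -3 6
-3 -2 5
-3 -1 4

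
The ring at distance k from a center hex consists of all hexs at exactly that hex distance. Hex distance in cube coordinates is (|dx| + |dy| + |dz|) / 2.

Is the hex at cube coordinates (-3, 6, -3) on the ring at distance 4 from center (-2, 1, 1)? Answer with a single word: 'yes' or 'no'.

|px - cx| = |-3 - (-2)| = 1
|py - cy| = |6 - 1| = 5
|pz - cz| = |-3 - 1| = 4
distance = (1+5+4)/2 = 10/2 = 5
radius = 4; distance != radius -> no

Answer: no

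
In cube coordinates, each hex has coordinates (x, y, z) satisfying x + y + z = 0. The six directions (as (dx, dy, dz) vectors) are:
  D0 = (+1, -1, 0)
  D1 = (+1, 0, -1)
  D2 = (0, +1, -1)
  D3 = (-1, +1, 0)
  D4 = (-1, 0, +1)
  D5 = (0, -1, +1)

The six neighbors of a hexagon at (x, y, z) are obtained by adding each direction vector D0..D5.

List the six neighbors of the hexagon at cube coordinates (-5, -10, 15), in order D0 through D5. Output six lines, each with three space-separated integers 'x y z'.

Answer: -4 -11 15
-4 -10 14
-5 -9 14
-6 -9 15
-6 -10 16
-5 -11 16

Derivation:
Center: (-5, -10, 15). Add each direction:
  D0: (-5, -10, 15) + (1, -1, 0) = (-4, -11, 15)
  D1: (-5, -10, 15) + (1, 0, -1) = (-4, -10, 14)
  D2: (-5, -10, 15) + (0, 1, -1) = (-5, -9, 14)
  D3: (-5, -10, 15) + (-1, 1, 0) = (-6, -9, 15)
  D4: (-5, -10, 15) + (-1, 0, 1) = (-6, -10, 16)
  D5: (-5, -10, 15) + (0, -1, 1) = (-5, -11, 16)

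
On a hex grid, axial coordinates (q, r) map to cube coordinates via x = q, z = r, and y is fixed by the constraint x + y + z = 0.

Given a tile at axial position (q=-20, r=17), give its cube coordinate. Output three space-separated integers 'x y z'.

Answer: -20 3 17

Derivation:
x = q = -20
z = r = 17
y = -x - z = -(-20) - (17) = 3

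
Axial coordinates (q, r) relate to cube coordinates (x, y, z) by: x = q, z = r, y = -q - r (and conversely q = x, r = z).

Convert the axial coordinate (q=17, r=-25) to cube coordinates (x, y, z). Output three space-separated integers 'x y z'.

x = q = 17
z = r = -25
y = -x - z = -(17) - (-25) = 8

Answer: 17 8 -25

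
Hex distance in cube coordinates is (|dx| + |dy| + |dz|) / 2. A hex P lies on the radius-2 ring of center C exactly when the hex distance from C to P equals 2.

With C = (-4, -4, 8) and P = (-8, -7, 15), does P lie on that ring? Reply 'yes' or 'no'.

Answer: no

Derivation:
|px - cx| = |-8 - (-4)| = 4
|py - cy| = |-7 - (-4)| = 3
|pz - cz| = |15 - 8| = 7
distance = (4+3+7)/2 = 14/2 = 7
radius = 2; distance != radius -> no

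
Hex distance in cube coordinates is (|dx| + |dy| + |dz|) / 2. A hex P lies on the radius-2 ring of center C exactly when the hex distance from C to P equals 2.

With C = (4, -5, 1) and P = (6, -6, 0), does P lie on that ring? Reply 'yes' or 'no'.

Answer: yes

Derivation:
|px - cx| = |6 - 4| = 2
|py - cy| = |-6 - (-5)| = 1
|pz - cz| = |0 - 1| = 1
distance = (2+1+1)/2 = 4/2 = 2
radius = 2; distance == radius -> yes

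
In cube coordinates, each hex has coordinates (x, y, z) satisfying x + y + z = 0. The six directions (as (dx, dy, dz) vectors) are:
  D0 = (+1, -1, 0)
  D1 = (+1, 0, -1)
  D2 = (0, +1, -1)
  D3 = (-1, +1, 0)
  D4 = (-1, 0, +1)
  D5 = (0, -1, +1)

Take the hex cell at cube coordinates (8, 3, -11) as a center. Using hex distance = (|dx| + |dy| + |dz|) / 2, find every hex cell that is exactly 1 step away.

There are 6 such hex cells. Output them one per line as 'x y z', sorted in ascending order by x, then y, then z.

Walk ring at distance 1 from (8, 3, -11):
Start at center + D4*1 = (7, 3, -10)
  hex 0: (7, 3, -10)
  hex 1: (8, 2, -10)
  hex 2: (9, 2, -11)
  hex 3: (9, 3, -12)
  hex 4: (8, 4, -12)
  hex 5: (7, 4, -11)
Sorted: 6 hexes.

Answer: 7 3 -10
7 4 -11
8 2 -10
8 4 -12
9 2 -11
9 3 -12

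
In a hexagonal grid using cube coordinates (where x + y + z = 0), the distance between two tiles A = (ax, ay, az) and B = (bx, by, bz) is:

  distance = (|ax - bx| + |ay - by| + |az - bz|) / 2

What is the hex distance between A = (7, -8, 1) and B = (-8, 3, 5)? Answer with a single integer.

|ax - bx| = |7 - (-8)| = 15
|ay - by| = |-8 - 3| = 11
|az - bz| = |1 - 5| = 4
distance = (15 + 11 + 4) / 2 = 30 / 2 = 15

Answer: 15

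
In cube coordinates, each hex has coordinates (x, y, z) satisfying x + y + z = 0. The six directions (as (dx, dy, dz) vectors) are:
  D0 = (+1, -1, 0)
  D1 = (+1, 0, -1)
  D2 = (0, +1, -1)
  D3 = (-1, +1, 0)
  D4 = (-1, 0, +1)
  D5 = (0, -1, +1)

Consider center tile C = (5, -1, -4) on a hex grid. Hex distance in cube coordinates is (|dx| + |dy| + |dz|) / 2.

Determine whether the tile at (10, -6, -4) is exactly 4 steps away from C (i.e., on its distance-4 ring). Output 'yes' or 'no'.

|px - cx| = |10 - 5| = 5
|py - cy| = |-6 - (-1)| = 5
|pz - cz| = |-4 - (-4)| = 0
distance = (5+5+0)/2 = 10/2 = 5
radius = 4; distance != radius -> no

Answer: no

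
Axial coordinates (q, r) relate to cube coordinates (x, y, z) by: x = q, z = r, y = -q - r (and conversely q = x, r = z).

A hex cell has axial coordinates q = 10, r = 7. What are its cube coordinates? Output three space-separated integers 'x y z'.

x = q = 10
z = r = 7
y = -x - z = -(10) - (7) = -17

Answer: 10 -17 7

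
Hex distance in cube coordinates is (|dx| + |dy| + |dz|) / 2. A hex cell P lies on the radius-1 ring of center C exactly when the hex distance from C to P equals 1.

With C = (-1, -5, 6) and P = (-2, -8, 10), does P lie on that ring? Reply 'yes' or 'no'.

Answer: no

Derivation:
|px - cx| = |-2 - (-1)| = 1
|py - cy| = |-8 - (-5)| = 3
|pz - cz| = |10 - 6| = 4
distance = (1+3+4)/2 = 8/2 = 4
radius = 1; distance != radius -> no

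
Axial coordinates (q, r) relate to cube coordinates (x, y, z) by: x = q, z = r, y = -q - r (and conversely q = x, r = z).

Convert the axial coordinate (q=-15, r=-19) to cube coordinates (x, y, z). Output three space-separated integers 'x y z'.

Answer: -15 34 -19

Derivation:
x = q = -15
z = r = -19
y = -x - z = -(-15) - (-19) = 34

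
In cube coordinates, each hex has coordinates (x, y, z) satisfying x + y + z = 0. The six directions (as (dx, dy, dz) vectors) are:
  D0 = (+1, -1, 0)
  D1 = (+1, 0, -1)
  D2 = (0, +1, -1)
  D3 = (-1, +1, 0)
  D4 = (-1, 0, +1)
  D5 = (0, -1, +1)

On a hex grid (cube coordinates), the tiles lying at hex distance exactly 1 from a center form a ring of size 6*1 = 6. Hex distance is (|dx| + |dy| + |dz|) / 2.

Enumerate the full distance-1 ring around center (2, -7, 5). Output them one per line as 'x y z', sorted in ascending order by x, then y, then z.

Walk ring at distance 1 from (2, -7, 5):
Start at center + D4*1 = (1, -7, 6)
  hex 0: (1, -7, 6)
  hex 1: (2, -8, 6)
  hex 2: (3, -8, 5)
  hex 3: (3, -7, 4)
  hex 4: (2, -6, 4)
  hex 5: (1, -6, 5)
Sorted: 6 hexes.

Answer: 1 -7 6
1 -6 5
2 -8 6
2 -6 4
3 -8 5
3 -7 4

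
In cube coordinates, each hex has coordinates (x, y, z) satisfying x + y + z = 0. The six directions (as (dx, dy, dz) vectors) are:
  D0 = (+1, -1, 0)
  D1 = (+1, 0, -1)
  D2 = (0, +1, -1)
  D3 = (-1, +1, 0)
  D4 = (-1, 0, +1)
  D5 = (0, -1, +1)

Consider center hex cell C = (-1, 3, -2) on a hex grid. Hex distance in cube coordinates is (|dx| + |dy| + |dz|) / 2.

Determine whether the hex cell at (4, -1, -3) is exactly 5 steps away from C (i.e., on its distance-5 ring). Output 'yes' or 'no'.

Answer: yes

Derivation:
|px - cx| = |4 - (-1)| = 5
|py - cy| = |-1 - 3| = 4
|pz - cz| = |-3 - (-2)| = 1
distance = (5+4+1)/2 = 10/2 = 5
radius = 5; distance == radius -> yes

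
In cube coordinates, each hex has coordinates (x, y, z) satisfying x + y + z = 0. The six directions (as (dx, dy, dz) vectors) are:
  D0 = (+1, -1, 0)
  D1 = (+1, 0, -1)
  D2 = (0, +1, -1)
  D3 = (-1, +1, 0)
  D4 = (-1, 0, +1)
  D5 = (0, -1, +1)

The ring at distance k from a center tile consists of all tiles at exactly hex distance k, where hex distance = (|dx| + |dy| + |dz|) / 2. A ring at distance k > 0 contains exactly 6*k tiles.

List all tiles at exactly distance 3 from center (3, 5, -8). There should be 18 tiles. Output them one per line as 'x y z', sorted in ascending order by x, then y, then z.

Walk ring at distance 3 from (3, 5, -8):
Start at center + D4*3 = (0, 5, -5)
  hex 0: (0, 5, -5)
  hex 1: (1, 4, -5)
  hex 2: (2, 3, -5)
  hex 3: (3, 2, -5)
  hex 4: (4, 2, -6)
  hex 5: (5, 2, -7)
  hex 6: (6, 2, -8)
  hex 7: (6, 3, -9)
  hex 8: (6, 4, -10)
  hex 9: (6, 5, -11)
  hex 10: (5, 6, -11)
  hex 11: (4, 7, -11)
  hex 12: (3, 8, -11)
  hex 13: (2, 8, -10)
  hex 14: (1, 8, -9)
  hex 15: (0, 8, -8)
  hex 16: (0, 7, -7)
  hex 17: (0, 6, -6)
Sorted: 18 hexes.

Answer: 0 5 -5
0 6 -6
0 7 -7
0 8 -8
1 4 -5
1 8 -9
2 3 -5
2 8 -10
3 2 -5
3 8 -11
4 2 -6
4 7 -11
5 2 -7
5 6 -11
6 2 -8
6 3 -9
6 4 -10
6 5 -11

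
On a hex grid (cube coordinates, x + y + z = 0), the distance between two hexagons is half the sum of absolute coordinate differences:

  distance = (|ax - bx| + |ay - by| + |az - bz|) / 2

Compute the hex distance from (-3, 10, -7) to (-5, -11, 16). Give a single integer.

Answer: 23

Derivation:
|ax - bx| = |-3 - (-5)| = 2
|ay - by| = |10 - (-11)| = 21
|az - bz| = |-7 - 16| = 23
distance = (2 + 21 + 23) / 2 = 46 / 2 = 23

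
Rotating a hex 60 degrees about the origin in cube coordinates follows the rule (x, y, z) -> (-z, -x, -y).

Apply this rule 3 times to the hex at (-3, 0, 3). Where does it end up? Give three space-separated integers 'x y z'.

Start: (-3, 0, 3)
Step 1: (-3, 0, 3) -> (-(3), -(-3), -(0)) = (-3, 3, 0)
Step 2: (-3, 3, 0) -> (-(0), -(-3), -(3)) = (0, 3, -3)
Step 3: (0, 3, -3) -> (-(-3), -(0), -(3)) = (3, 0, -3)

Answer: 3 0 -3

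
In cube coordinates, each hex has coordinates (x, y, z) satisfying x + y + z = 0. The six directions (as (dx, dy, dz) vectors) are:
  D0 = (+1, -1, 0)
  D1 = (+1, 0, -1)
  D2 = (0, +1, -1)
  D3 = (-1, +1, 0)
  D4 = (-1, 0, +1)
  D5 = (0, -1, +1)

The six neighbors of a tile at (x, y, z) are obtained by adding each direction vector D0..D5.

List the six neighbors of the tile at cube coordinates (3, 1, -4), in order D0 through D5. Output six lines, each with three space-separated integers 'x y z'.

Center: (3, 1, -4). Add each direction:
  D0: (3, 1, -4) + (1, -1, 0) = (4, 0, -4)
  D1: (3, 1, -4) + (1, 0, -1) = (4, 1, -5)
  D2: (3, 1, -4) + (0, 1, -1) = (3, 2, -5)
  D3: (3, 1, -4) + (-1, 1, 0) = (2, 2, -4)
  D4: (3, 1, -4) + (-1, 0, 1) = (2, 1, -3)
  D5: (3, 1, -4) + (0, -1, 1) = (3, 0, -3)

Answer: 4 0 -4
4 1 -5
3 2 -5
2 2 -4
2 1 -3
3 0 -3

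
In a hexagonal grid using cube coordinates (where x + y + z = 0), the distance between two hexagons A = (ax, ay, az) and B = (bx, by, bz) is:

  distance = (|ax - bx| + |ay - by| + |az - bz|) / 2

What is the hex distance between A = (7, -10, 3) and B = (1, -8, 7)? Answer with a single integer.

|ax - bx| = |7 - 1| = 6
|ay - by| = |-10 - (-8)| = 2
|az - bz| = |3 - 7| = 4
distance = (6 + 2 + 4) / 2 = 12 / 2 = 6

Answer: 6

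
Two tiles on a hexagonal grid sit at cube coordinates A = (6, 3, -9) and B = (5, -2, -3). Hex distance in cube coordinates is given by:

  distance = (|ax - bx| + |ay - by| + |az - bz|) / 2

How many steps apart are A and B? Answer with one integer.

Answer: 6

Derivation:
|ax - bx| = |6 - 5| = 1
|ay - by| = |3 - (-2)| = 5
|az - bz| = |-9 - (-3)| = 6
distance = (1 + 5 + 6) / 2 = 12 / 2 = 6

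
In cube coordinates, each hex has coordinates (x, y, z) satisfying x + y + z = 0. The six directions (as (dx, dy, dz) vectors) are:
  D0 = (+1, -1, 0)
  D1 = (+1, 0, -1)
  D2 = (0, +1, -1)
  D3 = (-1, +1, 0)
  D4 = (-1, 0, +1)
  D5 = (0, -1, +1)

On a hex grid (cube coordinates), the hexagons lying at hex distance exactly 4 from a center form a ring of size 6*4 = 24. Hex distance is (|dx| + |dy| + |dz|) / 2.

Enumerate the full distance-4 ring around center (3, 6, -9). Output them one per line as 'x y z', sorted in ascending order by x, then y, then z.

Answer: -1 6 -5
-1 7 -6
-1 8 -7
-1 9 -8
-1 10 -9
0 5 -5
0 10 -10
1 4 -5
1 10 -11
2 3 -5
2 10 -12
3 2 -5
3 10 -13
4 2 -6
4 9 -13
5 2 -7
5 8 -13
6 2 -8
6 7 -13
7 2 -9
7 3 -10
7 4 -11
7 5 -12
7 6 -13

Derivation:
Walk ring at distance 4 from (3, 6, -9):
Start at center + D4*4 = (-1, 6, -5)
  hex 0: (-1, 6, -5)
  hex 1: (0, 5, -5)
  hex 2: (1, 4, -5)
  hex 3: (2, 3, -5)
  hex 4: (3, 2, -5)
  hex 5: (4, 2, -6)
  hex 6: (5, 2, -7)
  hex 7: (6, 2, -8)
  hex 8: (7, 2, -9)
  hex 9: (7, 3, -10)
  hex 10: (7, 4, -11)
  hex 11: (7, 5, -12)
  hex 12: (7, 6, -13)
  hex 13: (6, 7, -13)
  hex 14: (5, 8, -13)
  hex 15: (4, 9, -13)
  hex 16: (3, 10, -13)
  hex 17: (2, 10, -12)
  hex 18: (1, 10, -11)
  hex 19: (0, 10, -10)
  hex 20: (-1, 10, -9)
  hex 21: (-1, 9, -8)
  hex 22: (-1, 8, -7)
  hex 23: (-1, 7, -6)
Sorted: 24 hexes.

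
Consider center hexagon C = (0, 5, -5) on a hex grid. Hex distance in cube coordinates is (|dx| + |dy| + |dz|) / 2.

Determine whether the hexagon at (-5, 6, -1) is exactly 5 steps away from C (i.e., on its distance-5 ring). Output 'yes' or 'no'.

|px - cx| = |-5 - 0| = 5
|py - cy| = |6 - 5| = 1
|pz - cz| = |-1 - (-5)| = 4
distance = (5+1+4)/2 = 10/2 = 5
radius = 5; distance == radius -> yes

Answer: yes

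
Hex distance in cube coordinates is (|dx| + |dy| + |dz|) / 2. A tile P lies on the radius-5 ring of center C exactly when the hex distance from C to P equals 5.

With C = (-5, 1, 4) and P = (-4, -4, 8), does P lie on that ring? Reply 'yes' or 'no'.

|px - cx| = |-4 - (-5)| = 1
|py - cy| = |-4 - 1| = 5
|pz - cz| = |8 - 4| = 4
distance = (1+5+4)/2 = 10/2 = 5
radius = 5; distance == radius -> yes

Answer: yes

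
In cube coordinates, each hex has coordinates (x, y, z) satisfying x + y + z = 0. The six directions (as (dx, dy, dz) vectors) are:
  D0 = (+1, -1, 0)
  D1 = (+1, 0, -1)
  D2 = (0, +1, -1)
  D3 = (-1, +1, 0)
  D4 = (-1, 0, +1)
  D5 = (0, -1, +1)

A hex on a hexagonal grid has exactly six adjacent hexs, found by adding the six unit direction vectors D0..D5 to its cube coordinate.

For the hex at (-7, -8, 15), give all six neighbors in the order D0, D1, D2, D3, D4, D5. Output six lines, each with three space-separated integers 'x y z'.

Center: (-7, -8, 15). Add each direction:
  D0: (-7, -8, 15) + (1, -1, 0) = (-6, -9, 15)
  D1: (-7, -8, 15) + (1, 0, -1) = (-6, -8, 14)
  D2: (-7, -8, 15) + (0, 1, -1) = (-7, -7, 14)
  D3: (-7, -8, 15) + (-1, 1, 0) = (-8, -7, 15)
  D4: (-7, -8, 15) + (-1, 0, 1) = (-8, -8, 16)
  D5: (-7, -8, 15) + (0, -1, 1) = (-7, -9, 16)

Answer: -6 -9 15
-6 -8 14
-7 -7 14
-8 -7 15
-8 -8 16
-7 -9 16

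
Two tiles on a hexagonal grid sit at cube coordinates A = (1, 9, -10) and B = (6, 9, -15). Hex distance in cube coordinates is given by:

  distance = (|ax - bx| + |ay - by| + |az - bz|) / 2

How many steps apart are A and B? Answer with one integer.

Answer: 5

Derivation:
|ax - bx| = |1 - 6| = 5
|ay - by| = |9 - 9| = 0
|az - bz| = |-10 - (-15)| = 5
distance = (5 + 0 + 5) / 2 = 10 / 2 = 5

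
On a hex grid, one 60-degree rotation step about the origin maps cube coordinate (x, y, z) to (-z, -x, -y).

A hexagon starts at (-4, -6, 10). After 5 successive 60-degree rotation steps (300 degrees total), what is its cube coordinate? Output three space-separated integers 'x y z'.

Start: (-4, -6, 10)
Step 1: (-4, -6, 10) -> (-(10), -(-4), -(-6)) = (-10, 4, 6)
Step 2: (-10, 4, 6) -> (-(6), -(-10), -(4)) = (-6, 10, -4)
Step 3: (-6, 10, -4) -> (-(-4), -(-6), -(10)) = (4, 6, -10)
Step 4: (4, 6, -10) -> (-(-10), -(4), -(6)) = (10, -4, -6)
Step 5: (10, -4, -6) -> (-(-6), -(10), -(-4)) = (6, -10, 4)

Answer: 6 -10 4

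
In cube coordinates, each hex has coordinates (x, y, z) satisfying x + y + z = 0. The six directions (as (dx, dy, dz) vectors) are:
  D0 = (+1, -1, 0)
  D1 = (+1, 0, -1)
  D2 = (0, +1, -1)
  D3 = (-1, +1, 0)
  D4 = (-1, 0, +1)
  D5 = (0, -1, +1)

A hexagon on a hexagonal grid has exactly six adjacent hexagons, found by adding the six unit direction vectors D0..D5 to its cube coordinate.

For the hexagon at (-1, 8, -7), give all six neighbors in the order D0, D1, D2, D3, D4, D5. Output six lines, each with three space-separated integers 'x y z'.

Center: (-1, 8, -7). Add each direction:
  D0: (-1, 8, -7) + (1, -1, 0) = (0, 7, -7)
  D1: (-1, 8, -7) + (1, 0, -1) = (0, 8, -8)
  D2: (-1, 8, -7) + (0, 1, -1) = (-1, 9, -8)
  D3: (-1, 8, -7) + (-1, 1, 0) = (-2, 9, -7)
  D4: (-1, 8, -7) + (-1, 0, 1) = (-2, 8, -6)
  D5: (-1, 8, -7) + (0, -1, 1) = (-1, 7, -6)

Answer: 0 7 -7
0 8 -8
-1 9 -8
-2 9 -7
-2 8 -6
-1 7 -6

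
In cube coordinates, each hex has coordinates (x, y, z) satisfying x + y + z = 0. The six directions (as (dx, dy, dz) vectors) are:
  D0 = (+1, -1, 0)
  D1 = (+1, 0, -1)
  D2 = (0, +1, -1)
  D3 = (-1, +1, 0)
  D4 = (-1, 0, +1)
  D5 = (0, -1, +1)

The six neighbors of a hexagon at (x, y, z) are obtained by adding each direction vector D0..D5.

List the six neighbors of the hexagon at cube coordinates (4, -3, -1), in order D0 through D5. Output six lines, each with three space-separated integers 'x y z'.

Answer: 5 -4 -1
5 -3 -2
4 -2 -2
3 -2 -1
3 -3 0
4 -4 0

Derivation:
Center: (4, -3, -1). Add each direction:
  D0: (4, -3, -1) + (1, -1, 0) = (5, -4, -1)
  D1: (4, -3, -1) + (1, 0, -1) = (5, -3, -2)
  D2: (4, -3, -1) + (0, 1, -1) = (4, -2, -2)
  D3: (4, -3, -1) + (-1, 1, 0) = (3, -2, -1)
  D4: (4, -3, -1) + (-1, 0, 1) = (3, -3, 0)
  D5: (4, -3, -1) + (0, -1, 1) = (4, -4, 0)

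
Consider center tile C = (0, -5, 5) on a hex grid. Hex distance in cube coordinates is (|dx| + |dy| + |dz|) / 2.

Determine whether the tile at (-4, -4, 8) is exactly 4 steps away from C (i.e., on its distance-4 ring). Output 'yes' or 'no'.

|px - cx| = |-4 - 0| = 4
|py - cy| = |-4 - (-5)| = 1
|pz - cz| = |8 - 5| = 3
distance = (4+1+3)/2 = 8/2 = 4
radius = 4; distance == radius -> yes

Answer: yes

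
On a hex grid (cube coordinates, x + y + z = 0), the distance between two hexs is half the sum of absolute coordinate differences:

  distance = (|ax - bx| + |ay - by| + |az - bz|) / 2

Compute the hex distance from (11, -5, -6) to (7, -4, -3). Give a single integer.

|ax - bx| = |11 - 7| = 4
|ay - by| = |-5 - (-4)| = 1
|az - bz| = |-6 - (-3)| = 3
distance = (4 + 1 + 3) / 2 = 8 / 2 = 4

Answer: 4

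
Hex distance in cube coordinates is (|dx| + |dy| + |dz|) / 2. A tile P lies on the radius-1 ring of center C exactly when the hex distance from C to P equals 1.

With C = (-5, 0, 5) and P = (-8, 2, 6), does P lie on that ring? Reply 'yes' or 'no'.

|px - cx| = |-8 - (-5)| = 3
|py - cy| = |2 - 0| = 2
|pz - cz| = |6 - 5| = 1
distance = (3+2+1)/2 = 6/2 = 3
radius = 1; distance != radius -> no

Answer: no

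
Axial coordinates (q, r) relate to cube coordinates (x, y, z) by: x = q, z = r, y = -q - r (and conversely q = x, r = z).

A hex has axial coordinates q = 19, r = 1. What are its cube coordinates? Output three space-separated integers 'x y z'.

Answer: 19 -20 1

Derivation:
x = q = 19
z = r = 1
y = -x - z = -(19) - (1) = -20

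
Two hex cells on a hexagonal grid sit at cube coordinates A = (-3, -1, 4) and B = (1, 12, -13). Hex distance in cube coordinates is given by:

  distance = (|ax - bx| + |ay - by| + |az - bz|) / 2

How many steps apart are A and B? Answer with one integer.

|ax - bx| = |-3 - 1| = 4
|ay - by| = |-1 - 12| = 13
|az - bz| = |4 - (-13)| = 17
distance = (4 + 13 + 17) / 2 = 34 / 2 = 17

Answer: 17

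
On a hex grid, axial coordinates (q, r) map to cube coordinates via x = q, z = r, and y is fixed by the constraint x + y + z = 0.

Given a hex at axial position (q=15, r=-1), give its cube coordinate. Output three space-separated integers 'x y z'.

Answer: 15 -14 -1

Derivation:
x = q = 15
z = r = -1
y = -x - z = -(15) - (-1) = -14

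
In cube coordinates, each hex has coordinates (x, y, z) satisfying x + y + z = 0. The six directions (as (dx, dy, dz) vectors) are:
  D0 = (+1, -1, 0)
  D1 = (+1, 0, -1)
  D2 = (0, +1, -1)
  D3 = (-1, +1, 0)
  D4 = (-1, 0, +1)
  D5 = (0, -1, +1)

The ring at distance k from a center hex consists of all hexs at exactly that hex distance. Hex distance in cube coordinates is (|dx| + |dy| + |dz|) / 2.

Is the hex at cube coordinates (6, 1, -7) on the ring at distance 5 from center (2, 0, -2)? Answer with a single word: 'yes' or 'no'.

|px - cx| = |6 - 2| = 4
|py - cy| = |1 - 0| = 1
|pz - cz| = |-7 - (-2)| = 5
distance = (4+1+5)/2 = 10/2 = 5
radius = 5; distance == radius -> yes

Answer: yes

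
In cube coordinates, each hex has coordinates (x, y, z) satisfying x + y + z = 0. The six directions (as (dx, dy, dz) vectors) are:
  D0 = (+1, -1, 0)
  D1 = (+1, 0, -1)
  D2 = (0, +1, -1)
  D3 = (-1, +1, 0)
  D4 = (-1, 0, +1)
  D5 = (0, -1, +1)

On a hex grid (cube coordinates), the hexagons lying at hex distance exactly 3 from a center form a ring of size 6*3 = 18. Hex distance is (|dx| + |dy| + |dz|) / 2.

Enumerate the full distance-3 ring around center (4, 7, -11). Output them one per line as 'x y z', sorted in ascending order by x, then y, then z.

Answer: 1 7 -8
1 8 -9
1 9 -10
1 10 -11
2 6 -8
2 10 -12
3 5 -8
3 10 -13
4 4 -8
4 10 -14
5 4 -9
5 9 -14
6 4 -10
6 8 -14
7 4 -11
7 5 -12
7 6 -13
7 7 -14

Derivation:
Walk ring at distance 3 from (4, 7, -11):
Start at center + D4*3 = (1, 7, -8)
  hex 0: (1, 7, -8)
  hex 1: (2, 6, -8)
  hex 2: (3, 5, -8)
  hex 3: (4, 4, -8)
  hex 4: (5, 4, -9)
  hex 5: (6, 4, -10)
  hex 6: (7, 4, -11)
  hex 7: (7, 5, -12)
  hex 8: (7, 6, -13)
  hex 9: (7, 7, -14)
  hex 10: (6, 8, -14)
  hex 11: (5, 9, -14)
  hex 12: (4, 10, -14)
  hex 13: (3, 10, -13)
  hex 14: (2, 10, -12)
  hex 15: (1, 10, -11)
  hex 16: (1, 9, -10)
  hex 17: (1, 8, -9)
Sorted: 18 hexes.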